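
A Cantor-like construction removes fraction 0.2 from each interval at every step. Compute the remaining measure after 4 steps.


Step 1: At each step, fraction remaining = 1 - 0.2 = 0.8
Step 2: After 4 steps, measure = (0.8)^4
Step 3: Computing the power step by step:
  After step 1: 0.8
  After step 2: 0.64
  After step 3: 0.512
  After step 4: 0.4096
Result = 0.4096


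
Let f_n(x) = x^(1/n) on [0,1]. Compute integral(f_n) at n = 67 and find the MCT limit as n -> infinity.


At n = 67: f_67(x) = x^(1/67).
Step 1: integral(x^(1/67), 0, 1) = [x^(1/67+1) / (1/67+1)] from 0 to 1
     = 1 / (1/67 + 1) = 1 / ((67+1)/67) = 67/(67+1)
     = 67/68 = 0.985294
Step 2: As n -> infinity, f_n(x) = x^(1/n) -> 1 for x in (0,1], and f_n is increasing in n.
By MCT, lim_n integral(f_n) = integral(lim_n f_n) = integral(1, 0, 1) = 1.
Step 3: Verify convergence: 67/68 = 0.985294 -> 1


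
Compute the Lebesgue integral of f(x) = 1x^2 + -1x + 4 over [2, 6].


The Lebesgue integral of a Riemann-integrable function agrees with the Riemann integral.
Antiderivative F(x) = (1/3)x^3 + (-1/2)x^2 + 4x
F(6) = (1/3)*6^3 + (-1/2)*6^2 + 4*6
     = (1/3)*216 + (-1/2)*36 + 4*6
     = 72 + -18 + 24
     = 78
F(2) = 8.666667
Integral = F(6) - F(2) = 78 - 8.666667 = 69.333333


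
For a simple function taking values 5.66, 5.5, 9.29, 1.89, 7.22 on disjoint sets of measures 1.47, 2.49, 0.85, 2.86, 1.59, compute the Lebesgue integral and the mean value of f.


Step 1: Integral = sum(value_i * measure_i)
= 5.66*1.47 + 5.5*2.49 + 9.29*0.85 + 1.89*2.86 + 7.22*1.59
= 8.3202 + 13.695 + 7.8965 + 5.4054 + 11.4798
= 46.7969
Step 2: Total measure of domain = 1.47 + 2.49 + 0.85 + 2.86 + 1.59 = 9.26
Step 3: Average value = 46.7969 / 9.26 = 5.053661


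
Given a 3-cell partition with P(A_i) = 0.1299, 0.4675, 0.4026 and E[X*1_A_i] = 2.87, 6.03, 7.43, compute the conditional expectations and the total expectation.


For each cell A_i: E[X|A_i] = E[X*1_A_i] / P(A_i)
Step 1: E[X|A_1] = 2.87 / 0.1299 = 22.093918
Step 2: E[X|A_2] = 6.03 / 0.4675 = 12.898396
Step 3: E[X|A_3] = 7.43 / 0.4026 = 18.455042
Verification: E[X] = sum E[X*1_A_i] = 2.87 + 6.03 + 7.43 = 16.33


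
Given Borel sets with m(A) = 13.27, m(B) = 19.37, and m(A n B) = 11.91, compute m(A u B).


By inclusion-exclusion: m(A u B) = m(A) + m(B) - m(A n B)
= 13.27 + 19.37 - 11.91
= 20.73


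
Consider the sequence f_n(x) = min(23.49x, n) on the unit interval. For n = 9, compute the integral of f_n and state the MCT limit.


f(x) = 23.49x on [0,1]; f_n(x) = min(23.49x, n). At n = 9:
Step 1: f(x) reaches 9 at x = 9/23.49 = 0.383142
Step 2: integral(f_9) = integral(23.49x, 0, 0.383142) + integral(9, 0.383142, 1)
       = 23.49*0.383142^2/2 + 9*(1 - 0.383142)
       = 1.724138 + 5.551724
       = 7.275862
Step 3: As n -> infinity, f_n increases to f, so by MCT integral(f_n) -> integral(f) = 23.49/2 = 11.745.
Convergence: integral(f_9) = 7.275862 -> 11.745 as n -> infinity


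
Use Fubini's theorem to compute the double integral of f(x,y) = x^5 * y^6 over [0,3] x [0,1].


By Fubini's theorem, the double integral factors as a product of single integrals:
Step 1: integral_0^3 x^5 dx = [x^6/6] from 0 to 3
     = 3^6/6 = 121.5
Step 2: integral_0^1 y^6 dy = [y^7/7] from 0 to 1
     = 1^7/7 = 0.142857
Step 3: Double integral = 121.5 * 0.142857 = 17.357143


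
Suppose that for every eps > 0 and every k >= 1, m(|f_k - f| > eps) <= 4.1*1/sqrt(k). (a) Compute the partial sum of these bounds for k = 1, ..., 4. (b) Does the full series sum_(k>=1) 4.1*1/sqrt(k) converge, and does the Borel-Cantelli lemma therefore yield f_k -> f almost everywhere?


Step 1: List the terms 4.1*1/sqrt(k) for k = 1 to 4:
  k=1: 4.1
  k=2: 2.899138
  k=3: 2.367136
  k=4: 2.05
Step 2: Partial sum = 4.1 + 2.899138 + 2.367136 + 2.05
     = 11.416274
Step 3: The full series sum_(k>=1) 4.1*1/sqrt(k) diverges (p-series with p = 1/2 <= 1; a nonzero constant multiple of a divergent series diverges).
Step 4: The (first) Borel-Cantelli lemma requires a summable sequence of measures, so it does not apply here;
        from this bound alone no conclusion about a.e. convergence can be drawn (convergence in measure still
        gives an a.e.-convergent subsequence, but not a.e. convergence of the whole sequence).
Conclusion: series diverges; Borel-Cantelli is inconclusive about a.e. convergence of f_k.


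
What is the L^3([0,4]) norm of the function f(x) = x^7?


Step 1: ||f||_3 = (integral_0^4 |x^7|^3 dx)^(1/3)
     = (integral_0^4 x^21 dx)^(1/3)
Step 2: integral_0^4 x^21 dx = [x^22/(22)] from 0 to 4 = 4^22/22
     = 17592186044416/22 = 7.996448e+11
Step 3: ||f||_3 = (7.996448e+11)^(1/3) = 9281.803632


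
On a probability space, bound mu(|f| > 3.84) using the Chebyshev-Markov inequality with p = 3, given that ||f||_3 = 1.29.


Chebyshev/Markov inequality: mu(|f| > eps) <= (||f||_p / eps)^p
Step 1: ||f||_3 / eps = 1.29 / 3.84 = 0.335938
Step 2: Raise to power p = 3:
  (0.335938)^3 = 0.037912
Step 3: Therefore mu(|f| > 3.84) <= 0.037912


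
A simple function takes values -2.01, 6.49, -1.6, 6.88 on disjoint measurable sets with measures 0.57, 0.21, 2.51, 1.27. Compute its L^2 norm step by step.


Step 1: Compute |f_i|^2 for each value:
  |-2.01|^2 = 4.0401
  |6.49|^2 = 42.1201
  |-1.6|^2 = 2.56
  |6.88|^2 = 47.3344
Step 2: Multiply by measures and sum:
  4.0401 * 0.57 = 2.302857
  42.1201 * 0.21 = 8.845221
  2.56 * 2.51 = 6.4256
  47.3344 * 1.27 = 60.114688
Sum = 2.302857 + 8.845221 + 6.4256 + 60.114688 = 77.688366
Step 3: Take the p-th root:
||f||_2 = (77.688366)^(1/2) = 8.8141


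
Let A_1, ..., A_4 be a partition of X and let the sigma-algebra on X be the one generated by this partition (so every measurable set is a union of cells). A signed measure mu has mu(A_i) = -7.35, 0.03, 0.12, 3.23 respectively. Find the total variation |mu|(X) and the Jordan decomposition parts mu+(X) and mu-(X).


Step 1: Every measurable set is a union of atoms (the cells / points), so a Hahn decomposition is
  obtained by grouping atoms by sign: P = union of atoms with mu > 0, N = union of the remaining atoms.
  Atoms in P (indices): 2, 3, 4;  atoms in N (indices): 1
  Positive values: 0.03, 0.12, 3.23
  Negative values: -7.35
Step 2: mu+(X) = mu(P) = sum of positive atom values = 3.38
Step 3: mu-(X) = -mu(N) = sum of |negative atom values| = 7.35
Step 4: |mu|(X) = mu+(X) + mu-(X) = 3.38 + 7.35 = 10.73


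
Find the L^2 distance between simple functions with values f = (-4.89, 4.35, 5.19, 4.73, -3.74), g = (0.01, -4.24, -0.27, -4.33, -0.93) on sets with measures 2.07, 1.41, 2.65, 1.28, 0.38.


Step 1: Compute differences f_i - g_i:
  -4.89 - 0.01 = -4.9
  4.35 - -4.24 = 8.59
  5.19 - -0.27 = 5.46
  4.73 - -4.33 = 9.06
  -3.74 - -0.93 = -2.81
Step 2: Compute |diff|^2 * measure for each set:
  |-4.9|^2 * 2.07 = 24.01 * 2.07 = 49.7007
  |8.59|^2 * 1.41 = 73.7881 * 1.41 = 104.041221
  |5.46|^2 * 2.65 = 29.8116 * 2.65 = 79.00074
  |9.06|^2 * 1.28 = 82.0836 * 1.28 = 105.067008
  |-2.81|^2 * 0.38 = 7.8961 * 0.38 = 3.000518
Step 3: Sum = 340.810187
Step 4: ||f-g||_2 = (340.810187)^(1/2) = 18.461045


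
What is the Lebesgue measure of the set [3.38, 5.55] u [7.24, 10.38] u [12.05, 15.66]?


For pairwise disjoint intervals, m(union) = sum of lengths.
= (5.55 - 3.38) + (10.38 - 7.24) + (15.66 - 12.05)
= 2.17 + 3.14 + 3.61
= 8.92


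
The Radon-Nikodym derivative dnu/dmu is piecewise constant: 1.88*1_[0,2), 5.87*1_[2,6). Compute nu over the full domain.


Integrate each piece of the Radon-Nikodym derivative:
Step 1: integral_0^2 1.88 dx = 1.88*(2-0) = 1.88*2 = 3.76
Step 2: integral_2^6 5.87 dx = 5.87*(6-2) = 5.87*4 = 23.48
Total: 3.76 + 23.48 = 27.24


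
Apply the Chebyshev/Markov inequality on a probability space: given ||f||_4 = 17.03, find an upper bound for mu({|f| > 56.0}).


Chebyshev/Markov inequality: mu(|f| > eps) <= (||f||_p / eps)^p
Step 1: ||f||_4 / eps = 17.03 / 56.0 = 0.304107
Step 2: Raise to power p = 4:
  (0.304107)^4 = 0.008553
Step 3: Therefore mu(|f| > 56.0) <= 0.008553


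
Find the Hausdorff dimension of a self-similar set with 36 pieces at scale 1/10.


For a self-similar set with N copies scaled by 1/r:
dim_H = log(N)/log(r) = log(36)/log(10)
= 3.583519/2.302585
= 1.556303


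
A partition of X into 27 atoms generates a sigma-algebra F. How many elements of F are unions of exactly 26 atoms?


Each element of F is a union of some subset of the 27 atoms.
Elements that are unions of exactly 26 atoms correspond to 26-element subsets of the 27 atoms.
Count = C(27, 26) = 27! / (26! * 1!) = 27.


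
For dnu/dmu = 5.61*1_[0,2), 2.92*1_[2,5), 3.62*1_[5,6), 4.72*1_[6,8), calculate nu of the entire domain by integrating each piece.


Integrate each piece of the Radon-Nikodym derivative:
Step 1: integral_0^2 5.61 dx = 5.61*(2-0) = 5.61*2 = 11.22
Step 2: integral_2^5 2.92 dx = 2.92*(5-2) = 2.92*3 = 8.76
Step 3: integral_5^6 3.62 dx = 3.62*(6-5) = 3.62*1 = 3.62
Step 4: integral_6^8 4.72 dx = 4.72*(8-6) = 4.72*2 = 9.44
Total: 11.22 + 8.76 + 3.62 + 9.44 = 33.04


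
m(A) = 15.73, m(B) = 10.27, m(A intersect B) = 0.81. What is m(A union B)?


By inclusion-exclusion: m(A u B) = m(A) + m(B) - m(A n B)
= 15.73 + 10.27 - 0.81
= 25.19


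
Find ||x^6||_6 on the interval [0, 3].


Step 1: ||f||_6 = (integral_0^3 |x^6|^6 dx)^(1/6)
     = (integral_0^3 x^36 dx)^(1/6)
Step 2: integral_0^3 x^36 dx = [x^37/(37)] from 0 to 3 = 3^37/37
     = 450283905890997363/37 = 1.216984e+16
Step 3: ||f||_6 = (1.216984e+16)^(1/6) = 479.601777


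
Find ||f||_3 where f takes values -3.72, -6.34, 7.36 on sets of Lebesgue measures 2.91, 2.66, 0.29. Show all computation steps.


Step 1: Compute |f_i|^3 for each value:
  |-3.72|^3 = 51.478848
  |-6.34|^3 = 254.840104
  |7.36|^3 = 398.688256
Step 2: Multiply by measures and sum:
  51.478848 * 2.91 = 149.803448
  254.840104 * 2.66 = 677.874677
  398.688256 * 0.29 = 115.619594
Sum = 149.803448 + 677.874677 + 115.619594 = 943.297719
Step 3: Take the p-th root:
||f||_3 = (943.297719)^(1/3) = 9.807303


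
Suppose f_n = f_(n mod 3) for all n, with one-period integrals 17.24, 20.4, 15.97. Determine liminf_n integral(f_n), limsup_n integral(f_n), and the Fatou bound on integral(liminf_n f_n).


The sequence (integral(f_n)) is periodic with period 3, repeating the values 17.24, 20.4, 15.97 indefinitely.
Step 1: For a periodic sequence, every tail (a_m, a_(m+1), ...) contains all 3 period values infinitely often.
Step 2: Hence inf of every tail = min of the period values = min(17.24, 20.4, 15.97) = 15.97.
        liminf_n integral(f_n) = sup over m of (inf of tail from m) = 15.97.
Step 3: Similarly sup of every tail = max of the period values = 20.4.
        limsup_n integral(f_n) = 20.4.
Step 4: Fatou's lemma: integral(liminf_n f_n) <= liminf_n integral(f_n) = 15.97.
        So the integral of the pointwise liminf is at most 15.97.


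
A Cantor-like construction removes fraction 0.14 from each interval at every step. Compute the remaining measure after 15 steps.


Step 1: At each step, fraction remaining = 1 - 0.14 = 0.86
Step 2: After 15 steps, measure = (0.86)^15
Result = 0.104106


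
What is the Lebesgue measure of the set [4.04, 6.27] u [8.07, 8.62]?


For pairwise disjoint intervals, m(union) = sum of lengths.
= (6.27 - 4.04) + (8.62 - 8.07)
= 2.23 + 0.55
= 2.78


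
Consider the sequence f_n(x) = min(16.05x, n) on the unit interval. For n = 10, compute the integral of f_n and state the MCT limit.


f(x) = 16.05x on [0,1]; f_n(x) = min(16.05x, n). At n = 10:
Step 1: f(x) reaches 10 at x = 10/16.05 = 0.623053
Step 2: integral(f_10) = integral(16.05x, 0, 0.623053) + integral(10, 0.623053, 1)
       = 16.05*0.623053^2/2 + 10*(1 - 0.623053)
       = 3.115265 + 3.76947
       = 6.884735
Step 3: As n -> infinity, f_n increases to f, so by MCT integral(f_n) -> integral(f) = 16.05/2 = 8.025.
Convergence: integral(f_10) = 6.884735 -> 8.025 as n -> infinity


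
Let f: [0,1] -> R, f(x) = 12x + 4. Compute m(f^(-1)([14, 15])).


f^(-1)([14, 15]) = {x : 14 <= 12x + 4 <= 15}
Solving: (14 - 4)/12 <= x <= (15 - 4)/12
= [0.833333, 0.916667]
Intersecting with [0,1]: [0.833333, 0.916667]
Measure = 0.916667 - 0.833333 = 0.083333


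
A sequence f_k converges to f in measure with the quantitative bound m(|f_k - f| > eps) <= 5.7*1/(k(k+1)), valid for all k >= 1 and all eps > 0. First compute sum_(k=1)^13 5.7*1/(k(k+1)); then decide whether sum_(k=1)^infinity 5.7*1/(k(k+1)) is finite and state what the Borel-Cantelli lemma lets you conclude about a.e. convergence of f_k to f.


Step 1: List the terms 5.7*1/(k(k+1)) for k = 1 to 13:
  k=1: 2.85
  k=2: 0.95
  k=3: 0.475
  k=4: 0.285
  k=5: 0.19
  k=6: 0.135714
  k=7: 0.101786
  k=8: 0.079167
  k=9: 0.063333
  k=10: 0.051818
  k=11: 0.043182
  k=12: 0.036538
  k=13: 0.031319
Step 2: Partial sum = 2.85 + 0.95 + 0.475 + 0.285 + 0.19 + 0.135714 + 0.101786 + 0.079167 + 0.063333 + 0.051818 + 0.043182 + 0.036538 + 0.031319
     = 5.292857
Step 3: The full series sum_(k>=1) 5.7*1/(k(k+1)) converges (telescoping series sum 1/(k(k+1)) = 1; a constant multiple of a convergent series converges).
Step 4: Fix eps > 0. Since sum_k m(|f_k - f| > eps) < infinity, the Borel-Cantelli lemma gives
        m(limsup_k {|f_k - f| > eps}) = 0, i.e. for a.e. x, |f_k(x) - f(x)| <= eps for all large k.
        Applying this with eps = 1/j for j = 1, 2, ... and intersecting the countably many full-measure sets,
        for a.e. x we get limsup_k |f_k(x) - f(x)| <= 1/j for every j, hence f_k -> f almost everywhere.
Conclusion: series converges; Borel-Cantelli yields f_k -> f a.e.


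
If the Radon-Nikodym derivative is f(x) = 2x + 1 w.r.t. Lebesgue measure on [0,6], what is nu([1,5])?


nu(A) = integral_A (dnu/dmu) dmu = integral_1^5 (2x + 1) dx
Step 1: Antiderivative F(x) = (2/2)x^2 + 1x
Step 2: F(5) = (2/2)*5^2 + 1*5 = 25 + 5 = 30
Step 3: F(1) = (2/2)*1^2 + 1*1 = 1 + 1 = 2
Step 4: nu([1,5]) = F(5) - F(1) = 30 - 2 = 28


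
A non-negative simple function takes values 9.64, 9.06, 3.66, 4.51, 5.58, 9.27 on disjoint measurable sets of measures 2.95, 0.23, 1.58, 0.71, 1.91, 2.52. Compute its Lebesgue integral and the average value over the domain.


Step 1: Integral = sum(value_i * measure_i)
= 9.64*2.95 + 9.06*0.23 + 3.66*1.58 + 4.51*0.71 + 5.58*1.91 + 9.27*2.52
= 28.438 + 2.0838 + 5.7828 + 3.2021 + 10.6578 + 23.3604
= 73.5249
Step 2: Total measure of domain = 2.95 + 0.23 + 1.58 + 0.71 + 1.91 + 2.52 = 9.9
Step 3: Average value = 73.5249 / 9.9 = 7.426758


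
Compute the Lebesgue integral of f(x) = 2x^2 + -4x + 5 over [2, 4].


The Lebesgue integral of a Riemann-integrable function agrees with the Riemann integral.
Antiderivative F(x) = (2/3)x^3 + (-4/2)x^2 + 5x
F(4) = (2/3)*4^3 + (-4/2)*4^2 + 5*4
     = (2/3)*64 + (-4/2)*16 + 5*4
     = 42.666667 + -32 + 20
     = 30.666667
F(2) = 7.333333
Integral = F(4) - F(2) = 30.666667 - 7.333333 = 23.333333


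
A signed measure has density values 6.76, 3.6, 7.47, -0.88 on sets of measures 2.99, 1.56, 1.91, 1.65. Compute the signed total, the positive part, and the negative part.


Step 1: Compute signed measure on each set:
  Set 1: 6.76 * 2.99 = 20.2124
  Set 2: 3.6 * 1.56 = 5.616
  Set 3: 7.47 * 1.91 = 14.2677
  Set 4: -0.88 * 1.65 = -1.452
Step 2: Total signed measure = (20.2124) + (5.616) + (14.2677) + (-1.452)
     = 38.6441
Step 3: Positive part mu+(X) = sum of positive contributions = 40.0961
Step 4: Negative part mu-(X) = |sum of negative contributions| = 1.452


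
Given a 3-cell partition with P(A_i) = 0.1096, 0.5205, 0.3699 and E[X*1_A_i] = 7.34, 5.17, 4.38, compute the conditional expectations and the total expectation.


For each cell A_i: E[X|A_i] = E[X*1_A_i] / P(A_i)
Step 1: E[X|A_1] = 7.34 / 0.1096 = 66.970803
Step 2: E[X|A_2] = 5.17 / 0.5205 = 9.932757
Step 3: E[X|A_3] = 4.38 / 0.3699 = 11.841038
Verification: E[X] = sum E[X*1_A_i] = 7.34 + 5.17 + 4.38 = 16.89


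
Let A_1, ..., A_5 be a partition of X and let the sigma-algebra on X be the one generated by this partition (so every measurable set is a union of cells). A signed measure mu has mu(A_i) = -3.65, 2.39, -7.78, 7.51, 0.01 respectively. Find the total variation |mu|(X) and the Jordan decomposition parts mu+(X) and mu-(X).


Step 1: Every measurable set is a union of atoms (the cells / points), so a Hahn decomposition is
  obtained by grouping atoms by sign: P = union of atoms with mu > 0, N = union of the remaining atoms.
  Atoms in P (indices): 2, 4, 5;  atoms in N (indices): 1, 3
  Positive values: 2.39, 7.51, 0.01
  Negative values: -3.65, -7.78
Step 2: mu+(X) = mu(P) = sum of positive atom values = 9.91
Step 3: mu-(X) = -mu(N) = sum of |negative atom values| = 11.43
Step 4: |mu|(X) = mu+(X) + mu-(X) = 9.91 + 11.43 = 21.34


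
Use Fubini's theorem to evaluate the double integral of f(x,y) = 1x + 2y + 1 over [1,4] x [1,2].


By Fubini, integrate in x first, then y.
Step 1: Fix y, integrate over x in [1,4]:
  integral(1x + 2y + 1, x=1..4)
  = 1*(4^2 - 1^2)/2 + (2y + 1)*(4 - 1)
  = 7.5 + (2y + 1)*3
  = 7.5 + 6y + 3
  = 10.5 + 6y
Step 2: Integrate over y in [1,2]:
  integral(10.5 + 6y, y=1..2)
  = 10.5*1 + 6*(2^2 - 1^2)/2
  = 10.5 + 9
  = 19.5


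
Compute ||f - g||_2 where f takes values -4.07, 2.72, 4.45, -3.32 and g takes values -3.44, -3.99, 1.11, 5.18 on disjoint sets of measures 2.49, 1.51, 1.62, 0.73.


Step 1: Compute differences f_i - g_i:
  -4.07 - -3.44 = -0.63
  2.72 - -3.99 = 6.71
  4.45 - 1.11 = 3.34
  -3.32 - 5.18 = -8.5
Step 2: Compute |diff|^2 * measure for each set:
  |-0.63|^2 * 2.49 = 0.3969 * 2.49 = 0.988281
  |6.71|^2 * 1.51 = 45.0241 * 1.51 = 67.986391
  |3.34|^2 * 1.62 = 11.1556 * 1.62 = 18.072072
  |-8.5|^2 * 0.73 = 72.25 * 0.73 = 52.7425
Step 3: Sum = 139.789244
Step 4: ||f-g||_2 = (139.789244)^(1/2) = 11.82325


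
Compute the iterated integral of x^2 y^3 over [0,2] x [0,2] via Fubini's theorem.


By Fubini's theorem, the double integral factors as a product of single integrals:
Step 1: integral_0^2 x^2 dx = [x^3/3] from 0 to 2
     = 2^3/3 = 2.666667
Step 2: integral_0^2 y^3 dy = [y^4/4] from 0 to 2
     = 2^4/4 = 4
Step 3: Double integral = 2.666667 * 4 = 10.666667


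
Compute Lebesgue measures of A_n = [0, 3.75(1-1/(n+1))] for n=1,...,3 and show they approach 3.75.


By continuity of measure from below: if A_n increases to A, then m(A_n) -> m(A).
Here A = [0, 3.75], so m(A) = 3.75
Step 1: a_1 = 3.75*(1 - 1/2) = 1.875, m(A_1) = 1.875
Step 2: a_2 = 3.75*(1 - 1/3) = 2.5, m(A_2) = 2.5
Step 3: a_3 = 3.75*(1 - 1/4) = 2.8125, m(A_3) = 2.8125
Limit: m(A_n) -> m([0,3.75]) = 3.75


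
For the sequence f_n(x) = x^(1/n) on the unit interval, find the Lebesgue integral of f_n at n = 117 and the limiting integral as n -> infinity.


At n = 117: f_117(x) = x^(1/117).
Step 1: integral(x^(1/117), 0, 1) = [x^(1/117+1) / (1/117+1)] from 0 to 1
     = 1 / (1/117 + 1) = 1 / ((117+1)/117) = 117/(117+1)
     = 117/118 = 0.991525
Step 2: As n -> infinity, f_n(x) = x^(1/n) -> 1 for x in (0,1], and f_n is increasing in n.
By MCT, lim_n integral(f_n) = integral(lim_n f_n) = integral(1, 0, 1) = 1.
Step 3: Verify convergence: 117/118 = 0.991525 -> 1


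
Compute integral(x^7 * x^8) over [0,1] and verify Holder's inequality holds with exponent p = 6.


Step 1: Exact integral of f*g = integral(x^15, 0, 1) = 1/16
     = 0.0625
Step 2: Holder bound with p=6, q=1.2:
  ||f||_p = (integral x^42 dx)^(1/6) = (1/43)^(1/6) = 0.534263
  ||g||_q = (integral x^9.6 dx)^(1/1.2) = (1/10.6)^(1/1.2) = 0.139823
Step 3: Holder bound = ||f||_p * ||g||_q = 0.534263 * 0.139823 = 0.074702
Verification: 0.0625 <= 0.074702 (Holder holds)


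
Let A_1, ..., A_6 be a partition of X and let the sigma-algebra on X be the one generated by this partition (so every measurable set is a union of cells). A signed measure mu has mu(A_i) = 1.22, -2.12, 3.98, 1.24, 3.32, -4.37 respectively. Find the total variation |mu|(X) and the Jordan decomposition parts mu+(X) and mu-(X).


Step 1: Every measurable set is a union of atoms (the cells / points), so a Hahn decomposition is
  obtained by grouping atoms by sign: P = union of atoms with mu > 0, N = union of the remaining atoms.
  Atoms in P (indices): 1, 3, 4, 5;  atoms in N (indices): 2, 6
  Positive values: 1.22, 3.98, 1.24, 3.32
  Negative values: -2.12, -4.37
Step 2: mu+(X) = mu(P) = sum of positive atom values = 9.76
Step 3: mu-(X) = -mu(N) = sum of |negative atom values| = 6.49
Step 4: |mu|(X) = mu+(X) + mu-(X) = 9.76 + 6.49 = 16.25


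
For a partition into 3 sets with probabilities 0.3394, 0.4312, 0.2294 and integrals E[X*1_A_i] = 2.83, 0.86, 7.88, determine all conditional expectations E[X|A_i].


For each cell A_i: E[X|A_i] = E[X*1_A_i] / P(A_i)
Step 1: E[X|A_1] = 2.83 / 0.3394 = 8.338244
Step 2: E[X|A_2] = 0.86 / 0.4312 = 1.994434
Step 3: E[X|A_3] = 7.88 / 0.2294 = 34.35048
Verification: E[X] = sum E[X*1_A_i] = 2.83 + 0.86 + 7.88 = 11.57


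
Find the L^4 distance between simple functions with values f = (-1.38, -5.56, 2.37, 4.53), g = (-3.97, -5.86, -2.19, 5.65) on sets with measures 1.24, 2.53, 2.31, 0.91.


Step 1: Compute differences f_i - g_i:
  -1.38 - -3.97 = 2.59
  -5.56 - -5.86 = 0.3
  2.37 - -2.19 = 4.56
  4.53 - 5.65 = -1.12
Step 2: Compute |diff|^4 * measure for each set:
  |2.59|^4 * 1.24 = 44.998606 * 1.24 = 55.798271
  |0.3|^4 * 2.53 = 0.0081 * 2.53 = 0.020493
  |4.56|^4 * 2.31 = 432.373801 * 2.31 = 998.78348
  |-1.12|^4 * 0.91 = 1.573519 * 0.91 = 1.431903
Step 3: Sum = 1056.034147
Step 4: ||f-g||_4 = (1056.034147)^(1/4) = 5.700586


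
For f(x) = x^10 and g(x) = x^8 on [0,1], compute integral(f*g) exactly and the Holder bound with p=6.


Step 1: Exact integral of f*g = integral(x^18, 0, 1) = 1/19
     = 0.052632
Step 2: Holder bound with p=6, q=1.2:
  ||f||_p = (integral x^60 dx)^(1/6) = (1/61)^(1/6) = 0.504017
  ||g||_q = (integral x^9.6 dx)^(1/1.2) = (1/10.6)^(1/1.2) = 0.139823
Step 3: Holder bound = ||f||_p * ||g||_q = 0.504017 * 0.139823 = 0.070473
Verification: 0.052632 <= 0.070473 (Holder holds)


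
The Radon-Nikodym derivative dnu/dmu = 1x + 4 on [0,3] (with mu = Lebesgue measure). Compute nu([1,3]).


nu(A) = integral_A (dnu/dmu) dmu = integral_1^3 (1x + 4) dx
Step 1: Antiderivative F(x) = (1/2)x^2 + 4x
Step 2: F(3) = (1/2)*3^2 + 4*3 = 4.5 + 12 = 16.5
Step 3: F(1) = (1/2)*1^2 + 4*1 = 0.5 + 4 = 4.5
Step 4: nu([1,3]) = F(3) - F(1) = 16.5 - 4.5 = 12


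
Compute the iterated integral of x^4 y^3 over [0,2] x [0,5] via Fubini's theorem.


By Fubini's theorem, the double integral factors as a product of single integrals:
Step 1: integral_0^2 x^4 dx = [x^5/5] from 0 to 2
     = 2^5/5 = 6.4
Step 2: integral_0^5 y^3 dy = [y^4/4] from 0 to 5
     = 5^4/4 = 156.25
Step 3: Double integral = 6.4 * 156.25 = 1000


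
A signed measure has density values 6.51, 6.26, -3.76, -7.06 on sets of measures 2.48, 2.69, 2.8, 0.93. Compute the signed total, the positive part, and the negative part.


Step 1: Compute signed measure on each set:
  Set 1: 6.51 * 2.48 = 16.1448
  Set 2: 6.26 * 2.69 = 16.8394
  Set 3: -3.76 * 2.8 = -10.528
  Set 4: -7.06 * 0.93 = -6.5658
Step 2: Total signed measure = (16.1448) + (16.8394) + (-10.528) + (-6.5658)
     = 15.8904
Step 3: Positive part mu+(X) = sum of positive contributions = 32.9842
Step 4: Negative part mu-(X) = |sum of negative contributions| = 17.0938


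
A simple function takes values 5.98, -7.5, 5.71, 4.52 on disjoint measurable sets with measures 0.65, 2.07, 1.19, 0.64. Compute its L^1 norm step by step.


Step 1: Compute |f_i|^1 for each value:
  |5.98|^1 = 5.98
  |-7.5|^1 = 7.5
  |5.71|^1 = 5.71
  |4.52|^1 = 4.52
Step 2: Multiply by measures and sum:
  5.98 * 0.65 = 3.887
  7.5 * 2.07 = 15.525
  5.71 * 1.19 = 6.7949
  4.52 * 0.64 = 2.8928
Sum = 3.887 + 15.525 + 6.7949 + 2.8928 = 29.0997
Step 3: Take the p-th root:
||f||_1 = (29.0997)^(1/1) = 29.0997


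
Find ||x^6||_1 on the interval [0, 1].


Step 1: ||f||_1 = (integral_0^1 |x^6|^1 dx)^(1/1)
     = (integral_0^1 x^6 dx)^(1/1)
Step 2: integral_0^1 x^6 dx = [x^7/(7)] from 0 to 1 = 1^7/7
     = 1/7 = 0.142857
Step 3: ||f||_1 = (0.142857)^(1/1) = 0.142857


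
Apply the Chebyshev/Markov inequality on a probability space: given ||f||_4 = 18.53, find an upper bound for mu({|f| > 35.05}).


Chebyshev/Markov inequality: mu(|f| > eps) <= (||f||_p / eps)^p
Step 1: ||f||_4 / eps = 18.53 / 35.05 = 0.528673
Step 2: Raise to power p = 4:
  (0.528673)^4 = 0.078118
Step 3: Therefore mu(|f| > 35.05) <= 0.078118


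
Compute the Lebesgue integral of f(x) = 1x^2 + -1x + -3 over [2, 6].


The Lebesgue integral of a Riemann-integrable function agrees with the Riemann integral.
Antiderivative F(x) = (1/3)x^3 + (-1/2)x^2 + -3x
F(6) = (1/3)*6^3 + (-1/2)*6^2 + -3*6
     = (1/3)*216 + (-1/2)*36 + -3*6
     = 72 + -18 + -18
     = 36
F(2) = -5.333333
Integral = F(6) - F(2) = 36 - -5.333333 = 41.333333


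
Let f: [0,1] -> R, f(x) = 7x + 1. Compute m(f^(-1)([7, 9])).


f^(-1)([7, 9]) = {x : 7 <= 7x + 1 <= 9}
Solving: (7 - 1)/7 <= x <= (9 - 1)/7
= [0.857143, 1.142857]
Intersecting with [0,1]: [0.857143, 1]
Measure = 1 - 0.857143 = 0.142857


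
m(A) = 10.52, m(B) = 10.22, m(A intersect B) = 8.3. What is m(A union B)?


By inclusion-exclusion: m(A u B) = m(A) + m(B) - m(A n B)
= 10.52 + 10.22 - 8.3
= 12.44


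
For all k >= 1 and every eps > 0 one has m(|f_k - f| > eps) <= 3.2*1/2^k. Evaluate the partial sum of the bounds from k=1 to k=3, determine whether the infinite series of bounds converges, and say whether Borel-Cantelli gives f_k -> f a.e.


Step 1: List the terms 3.2*1/2^k for k = 1 to 3:
  k=1: 1.6
  k=2: 0.8
  k=3: 0.4
Step 2: Partial sum = 1.6 + 0.8 + 0.4
     = 2.8
Step 3: The full series sum_(k>=1) 3.2*1/2^k converges (geometric series with ratio 1/2 < 1; a constant multiple of a convergent series converges).
Step 4: Fix eps > 0. Since sum_k m(|f_k - f| > eps) < infinity, the Borel-Cantelli lemma gives
        m(limsup_k {|f_k - f| > eps}) = 0, i.e. for a.e. x, |f_k(x) - f(x)| <= eps for all large k.
        Applying this with eps = 1/j for j = 1, 2, ... and intersecting the countably many full-measure sets,
        for a.e. x we get limsup_k |f_k(x) - f(x)| <= 1/j for every j, hence f_k -> f almost everywhere.
Conclusion: series converges; Borel-Cantelli yields f_k -> f a.e.


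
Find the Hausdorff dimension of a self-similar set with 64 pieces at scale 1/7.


For a self-similar set with N copies scaled by 1/r:
dim_H = log(N)/log(r) = log(64)/log(7)
= 4.158883/1.94591
= 2.137243


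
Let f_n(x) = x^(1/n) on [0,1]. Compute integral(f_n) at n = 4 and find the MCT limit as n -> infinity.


At n = 4: f_4(x) = x^(1/4).
Step 1: integral(x^(1/4), 0, 1) = [x^(1/4+1) / (1/4+1)] from 0 to 1
     = 1 / (1/4 + 1) = 1 / ((4+1)/4) = 4/(4+1)
     = 4/5 = 0.8
Step 2: As n -> infinity, f_n(x) = x^(1/n) -> 1 for x in (0,1], and f_n is increasing in n.
By MCT, lim_n integral(f_n) = integral(lim_n f_n) = integral(1, 0, 1) = 1.
Step 3: Verify convergence: 4/5 = 0.8 -> 1


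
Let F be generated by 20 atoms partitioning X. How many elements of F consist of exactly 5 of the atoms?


Each element of F is a union of some subset of the 20 atoms.
Elements that are unions of exactly 5 atoms correspond to 5-element subsets of the 20 atoms.
Count = C(20, 5) = 20! / (5! * 15!) = 15504.


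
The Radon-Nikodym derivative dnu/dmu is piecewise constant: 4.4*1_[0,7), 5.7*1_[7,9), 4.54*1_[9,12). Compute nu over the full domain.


Integrate each piece of the Radon-Nikodym derivative:
Step 1: integral_0^7 4.4 dx = 4.4*(7-0) = 4.4*7 = 30.8
Step 2: integral_7^9 5.7 dx = 5.7*(9-7) = 5.7*2 = 11.4
Step 3: integral_9^12 4.54 dx = 4.54*(12-9) = 4.54*3 = 13.62
Total: 30.8 + 11.4 + 13.62 = 55.82


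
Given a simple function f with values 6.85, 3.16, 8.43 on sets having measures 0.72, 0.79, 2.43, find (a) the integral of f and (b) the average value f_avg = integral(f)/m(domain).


Step 1: Integral = sum(value_i * measure_i)
= 6.85*0.72 + 3.16*0.79 + 8.43*2.43
= 4.932 + 2.4964 + 20.4849
= 27.9133
Step 2: Total measure of domain = 0.72 + 0.79 + 2.43 = 3.94
Step 3: Average value = 27.9133 / 3.94 = 7.084594


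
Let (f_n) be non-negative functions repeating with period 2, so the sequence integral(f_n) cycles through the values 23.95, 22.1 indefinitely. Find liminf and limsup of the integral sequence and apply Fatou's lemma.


The sequence (integral(f_n)) is periodic with period 2, repeating the values 23.95, 22.1 indefinitely.
Step 1: For a periodic sequence, every tail (a_m, a_(m+1), ...) contains all 2 period values infinitely often.
Step 2: Hence inf of every tail = min of the period values = min(23.95, 22.1) = 22.1.
        liminf_n integral(f_n) = sup over m of (inf of tail from m) = 22.1.
Step 3: Similarly sup of every tail = max of the period values = 23.95.
        limsup_n integral(f_n) = 23.95.
Step 4: Fatou's lemma: integral(liminf_n f_n) <= liminf_n integral(f_n) = 22.1.
        So the integral of the pointwise liminf is at most 22.1.


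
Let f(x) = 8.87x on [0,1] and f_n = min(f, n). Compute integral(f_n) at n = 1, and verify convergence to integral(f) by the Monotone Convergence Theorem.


f(x) = 8.87x on [0,1]; f_n(x) = min(8.87x, n). At n = 1:
Step 1: f(x) reaches 1 at x = 1/8.87 = 0.11274
Step 2: integral(f_1) = integral(8.87x, 0, 0.11274) + integral(1, 0.11274, 1)
       = 8.87*0.11274^2/2 + 1*(1 - 0.11274)
       = 0.05637 + 0.88726
       = 0.94363
Step 3: As n -> infinity, f_n increases to f, so by MCT integral(f_n) -> integral(f) = 8.87/2 = 4.435.
Convergence: integral(f_1) = 0.94363 -> 4.435 as n -> infinity


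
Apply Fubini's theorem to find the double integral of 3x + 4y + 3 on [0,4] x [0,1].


By Fubini, integrate in x first, then y.
Step 1: Fix y, integrate over x in [0,4]:
  integral(3x + 4y + 3, x=0..4)
  = 3*(4^2 - 0^2)/2 + (4y + 3)*(4 - 0)
  = 24 + (4y + 3)*4
  = 24 + 16y + 12
  = 36 + 16y
Step 2: Integrate over y in [0,1]:
  integral(36 + 16y, y=0..1)
  = 36*1 + 16*(1^2 - 0^2)/2
  = 36 + 8
  = 44


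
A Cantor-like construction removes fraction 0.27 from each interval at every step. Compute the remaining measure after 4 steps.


Step 1: At each step, fraction remaining = 1 - 0.27 = 0.73
Step 2: After 4 steps, measure = (0.73)^4
Step 3: Computing the power step by step:
  After step 1: 0.73
  After step 2: 0.5329
  After step 3: 0.389017
  After step 4: 0.283982
Result = 0.283982


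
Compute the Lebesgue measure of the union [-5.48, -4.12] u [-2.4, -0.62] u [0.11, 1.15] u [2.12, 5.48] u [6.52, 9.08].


For pairwise disjoint intervals, m(union) = sum of lengths.
= (-4.12 - -5.48) + (-0.62 - -2.4) + (1.15 - 0.11) + (5.48 - 2.12) + (9.08 - 6.52)
= 1.36 + 1.78 + 1.04 + 3.36 + 2.56
= 10.1


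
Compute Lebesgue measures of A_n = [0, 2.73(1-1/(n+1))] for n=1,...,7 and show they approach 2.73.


By continuity of measure from below: if A_n increases to A, then m(A_n) -> m(A).
Here A = [0, 2.73], so m(A) = 2.73
Step 1: a_1 = 2.73*(1 - 1/2) = 1.365, m(A_1) = 1.365
Step 2: a_2 = 2.73*(1 - 1/3) = 1.82, m(A_2) = 1.82
Step 3: a_3 = 2.73*(1 - 1/4) = 2.0475, m(A_3) = 2.0475
Step 4: a_4 = 2.73*(1 - 1/5) = 2.184, m(A_4) = 2.184
Step 5: a_5 = 2.73*(1 - 1/6) = 2.275, m(A_5) = 2.275
Step 6: a_6 = 2.73*(1 - 1/7) = 2.34, m(A_6) = 2.34
Step 7: a_7 = 2.73*(1 - 1/8) = 2.3887, m(A_7) = 2.3887
Limit: m(A_n) -> m([0,2.73]) = 2.73


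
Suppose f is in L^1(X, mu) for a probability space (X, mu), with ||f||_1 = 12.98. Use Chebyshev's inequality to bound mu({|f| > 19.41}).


Chebyshev/Markov inequality: mu(|f| > eps) <= (||f||_p / eps)^p
Step 1: ||f||_1 / eps = 12.98 / 19.41 = 0.668727
Step 2: Raise to power p = 1:
  (0.668727)^1 = 0.668727
Step 3: Therefore mu(|f| > 19.41) <= 0.668727


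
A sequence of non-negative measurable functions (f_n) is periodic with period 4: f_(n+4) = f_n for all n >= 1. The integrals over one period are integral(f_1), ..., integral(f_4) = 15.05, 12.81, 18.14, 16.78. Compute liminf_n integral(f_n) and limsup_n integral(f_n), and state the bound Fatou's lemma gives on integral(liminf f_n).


The sequence (integral(f_n)) is periodic with period 4, repeating the values 15.05, 12.81, 18.14, 16.78 indefinitely.
Step 1: For a periodic sequence, every tail (a_m, a_(m+1), ...) contains all 4 period values infinitely often.
Step 2: Hence inf of every tail = min of the period values = min(15.05, 12.81, 18.14, 16.78) = 12.81.
        liminf_n integral(f_n) = sup over m of (inf of tail from m) = 12.81.
Step 3: Similarly sup of every tail = max of the period values = 18.14.
        limsup_n integral(f_n) = 18.14.
Step 4: Fatou's lemma: integral(liminf_n f_n) <= liminf_n integral(f_n) = 12.81.
        So the integral of the pointwise liminf is at most 12.81.


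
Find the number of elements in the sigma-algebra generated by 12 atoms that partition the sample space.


Each element of the sigma-algebra is a union of some subset of the 12 atoms.
The number of such subsets is 2^12 = 4096.


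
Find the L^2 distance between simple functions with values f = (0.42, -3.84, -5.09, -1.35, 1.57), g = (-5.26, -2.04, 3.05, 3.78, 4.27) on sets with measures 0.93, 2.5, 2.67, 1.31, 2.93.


Step 1: Compute differences f_i - g_i:
  0.42 - -5.26 = 5.68
  -3.84 - -2.04 = -1.8
  -5.09 - 3.05 = -8.14
  -1.35 - 3.78 = -5.13
  1.57 - 4.27 = -2.7
Step 2: Compute |diff|^2 * measure for each set:
  |5.68|^2 * 0.93 = 32.2624 * 0.93 = 30.004032
  |-1.8|^2 * 2.5 = 3.24 * 2.5 = 8.1
  |-8.14|^2 * 2.67 = 66.2596 * 2.67 = 176.913132
  |-5.13|^2 * 1.31 = 26.3169 * 1.31 = 34.475139
  |-2.7|^2 * 2.93 = 7.29 * 2.93 = 21.3597
Step 3: Sum = 270.852003
Step 4: ||f-g||_2 = (270.852003)^(1/2) = 16.457582


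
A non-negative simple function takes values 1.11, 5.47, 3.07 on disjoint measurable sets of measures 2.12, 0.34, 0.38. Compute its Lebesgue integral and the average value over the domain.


Step 1: Integral = sum(value_i * measure_i)
= 1.11*2.12 + 5.47*0.34 + 3.07*0.38
= 2.3532 + 1.8598 + 1.1666
= 5.3796
Step 2: Total measure of domain = 2.12 + 0.34 + 0.38 = 2.84
Step 3: Average value = 5.3796 / 2.84 = 1.894225


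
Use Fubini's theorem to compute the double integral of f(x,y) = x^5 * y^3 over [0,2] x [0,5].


By Fubini's theorem, the double integral factors as a product of single integrals:
Step 1: integral_0^2 x^5 dx = [x^6/6] from 0 to 2
     = 2^6/6 = 10.666667
Step 2: integral_0^5 y^3 dy = [y^4/4] from 0 to 5
     = 5^4/4 = 156.25
Step 3: Double integral = 10.666667 * 156.25 = 1666.666667


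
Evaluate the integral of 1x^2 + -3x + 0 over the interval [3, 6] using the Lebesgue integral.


The Lebesgue integral of a Riemann-integrable function agrees with the Riemann integral.
Antiderivative F(x) = (1/3)x^3 + (-3/2)x^2 + 0x
F(6) = (1/3)*6^3 + (-3/2)*6^2 + 0*6
     = (1/3)*216 + (-3/2)*36 + 0*6
     = 72 + -54 + 0
     = 18
F(3) = -4.5
Integral = F(6) - F(3) = 18 - -4.5 = 22.5


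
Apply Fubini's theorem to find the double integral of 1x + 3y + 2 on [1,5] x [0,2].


By Fubini, integrate in x first, then y.
Step 1: Fix y, integrate over x in [1,5]:
  integral(1x + 3y + 2, x=1..5)
  = 1*(5^2 - 1^2)/2 + (3y + 2)*(5 - 1)
  = 12 + (3y + 2)*4
  = 12 + 12y + 8
  = 20 + 12y
Step 2: Integrate over y in [0,2]:
  integral(20 + 12y, y=0..2)
  = 20*2 + 12*(2^2 - 0^2)/2
  = 40 + 24
  = 64


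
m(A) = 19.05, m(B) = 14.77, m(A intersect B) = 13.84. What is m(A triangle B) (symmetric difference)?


m(A Delta B) = m(A) + m(B) - 2*m(A n B)
= 19.05 + 14.77 - 2*13.84
= 19.05 + 14.77 - 27.68
= 6.14


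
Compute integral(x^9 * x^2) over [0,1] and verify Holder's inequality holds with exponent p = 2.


Step 1: Exact integral of f*g = integral(x^11, 0, 1) = 1/12
     = 0.083333
Step 2: Holder bound with p=2, q=2:
  ||f||_p = (integral x^18 dx)^(1/2) = (1/19)^(1/2) = 0.229416
  ||g||_q = (integral x^4 dx)^(1/2) = (1/5)^(1/2) = 0.447214
Step 3: Holder bound = ||f||_p * ||g||_q = 0.229416 * 0.447214 = 0.102598
Verification: 0.083333 <= 0.102598 (Holder holds)


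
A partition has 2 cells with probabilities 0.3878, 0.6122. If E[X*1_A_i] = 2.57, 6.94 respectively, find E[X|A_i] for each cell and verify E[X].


For each cell A_i: E[X|A_i] = E[X*1_A_i] / P(A_i)
Step 1: E[X|A_1] = 2.57 / 0.3878 = 6.627127
Step 2: E[X|A_2] = 6.94 / 0.6122 = 11.336165
Verification: E[X] = sum E[X*1_A_i] = 2.57 + 6.94 = 9.51


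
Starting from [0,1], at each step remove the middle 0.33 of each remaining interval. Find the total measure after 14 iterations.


Step 1: At each step, fraction remaining = 1 - 0.33 = 0.67
Step 2: After 14 steps, measure = (0.67)^14
Result = 0.003673


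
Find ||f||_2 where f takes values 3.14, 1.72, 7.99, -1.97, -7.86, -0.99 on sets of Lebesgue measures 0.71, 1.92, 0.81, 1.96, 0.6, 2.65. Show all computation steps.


Step 1: Compute |f_i|^2 for each value:
  |3.14|^2 = 9.8596
  |1.72|^2 = 2.9584
  |7.99|^2 = 63.8401
  |-1.97|^2 = 3.8809
  |-7.86|^2 = 61.7796
  |-0.99|^2 = 0.9801
Step 2: Multiply by measures and sum:
  9.8596 * 0.71 = 7.000316
  2.9584 * 1.92 = 5.680128
  63.8401 * 0.81 = 51.710481
  3.8809 * 1.96 = 7.606564
  61.7796 * 0.6 = 37.06776
  0.9801 * 2.65 = 2.597265
Sum = 7.000316 + 5.680128 + 51.710481 + 7.606564 + 37.06776 + 2.597265 = 111.662514
Step 3: Take the p-th root:
||f||_2 = (111.662514)^(1/2) = 10.567048


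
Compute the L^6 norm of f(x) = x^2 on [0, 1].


Step 1: ||f||_6 = (integral_0^1 |x^2|^6 dx)^(1/6)
     = (integral_0^1 x^12 dx)^(1/6)
Step 2: integral_0^1 x^12 dx = [x^13/(13)] from 0 to 1 = 1^13/13
     = 1/13 = 0.076923
Step 3: ||f||_6 = (0.076923)^(1/6) = 0.652143


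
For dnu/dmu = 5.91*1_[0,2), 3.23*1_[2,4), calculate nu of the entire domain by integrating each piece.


Integrate each piece of the Radon-Nikodym derivative:
Step 1: integral_0^2 5.91 dx = 5.91*(2-0) = 5.91*2 = 11.82
Step 2: integral_2^4 3.23 dx = 3.23*(4-2) = 3.23*2 = 6.46
Total: 11.82 + 6.46 = 18.28


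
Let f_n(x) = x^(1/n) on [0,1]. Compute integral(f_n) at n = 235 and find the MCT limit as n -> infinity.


At n = 235: f_235(x) = x^(1/235).
Step 1: integral(x^(1/235), 0, 1) = [x^(1/235+1) / (1/235+1)] from 0 to 1
     = 1 / (1/235 + 1) = 1 / ((235+1)/235) = 235/(235+1)
     = 235/236 = 0.995763
Step 2: As n -> infinity, f_n(x) = x^(1/n) -> 1 for x in (0,1], and f_n is increasing in n.
By MCT, lim_n integral(f_n) = integral(lim_n f_n) = integral(1, 0, 1) = 1.
Step 3: Verify convergence: 235/236 = 0.995763 -> 1


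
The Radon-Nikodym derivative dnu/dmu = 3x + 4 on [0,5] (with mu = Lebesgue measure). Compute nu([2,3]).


nu(A) = integral_A (dnu/dmu) dmu = integral_2^3 (3x + 4) dx
Step 1: Antiderivative F(x) = (3/2)x^2 + 4x
Step 2: F(3) = (3/2)*3^2 + 4*3 = 13.5 + 12 = 25.5
Step 3: F(2) = (3/2)*2^2 + 4*2 = 6 + 8 = 14
Step 4: nu([2,3]) = F(3) - F(2) = 25.5 - 14 = 11.5


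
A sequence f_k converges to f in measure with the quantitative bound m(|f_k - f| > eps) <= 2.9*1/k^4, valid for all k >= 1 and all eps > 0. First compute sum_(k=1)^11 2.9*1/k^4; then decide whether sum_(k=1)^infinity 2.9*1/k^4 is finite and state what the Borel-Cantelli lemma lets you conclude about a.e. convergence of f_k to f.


Step 1: List the terms 2.9*1/k^4 for k = 1 to 11:
  k=1: 2.9
  k=2: 0.18125
  k=3: 0.035802
  k=4: 0.011328
  k=5: 0.00464
  k=6: 0.002238
  k=7: 0.001208
  k=8: 7.080078e-04
  k=9: 4.420058e-04
  k=10: 2.900000e-04
  k=11: 1.980739e-04
Step 2: Partial sum = 2.9 + 0.18125 + 0.035802 + 0.011328 + 0.00464 + 0.002238 + 0.001208 + 7.080078e-04 + 4.420058e-04 + 2.900000e-04 + 1.980739e-04
     = 3.138104
Step 3: The full series sum_(k>=1) 2.9*1/k^4 converges (p-series with p = 4 > 1; a constant multiple of a convergent series converges).
Step 4: Fix eps > 0. Since sum_k m(|f_k - f| > eps) < infinity, the Borel-Cantelli lemma gives
        m(limsup_k {|f_k - f| > eps}) = 0, i.e. for a.e. x, |f_k(x) - f(x)| <= eps for all large k.
        Applying this with eps = 1/j for j = 1, 2, ... and intersecting the countably many full-measure sets,
        for a.e. x we get limsup_k |f_k(x) - f(x)| <= 1/j for every j, hence f_k -> f almost everywhere.
Conclusion: series converges; Borel-Cantelli yields f_k -> f a.e.


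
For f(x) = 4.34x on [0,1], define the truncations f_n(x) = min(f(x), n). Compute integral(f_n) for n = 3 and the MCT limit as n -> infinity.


f(x) = 4.34x on [0,1]; f_n(x) = min(4.34x, n). At n = 3:
Step 1: f(x) reaches 3 at x = 3/4.34 = 0.691244
Step 2: integral(f_3) = integral(4.34x, 0, 0.691244) + integral(3, 0.691244, 1)
       = 4.34*0.691244^2/2 + 3*(1 - 0.691244)
       = 1.036866 + 0.926267
       = 1.963134
Step 3: As n -> infinity, f_n increases to f, so by MCT integral(f_n) -> integral(f) = 4.34/2 = 2.17.
Convergence: integral(f_3) = 1.963134 -> 2.17 as n -> infinity
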